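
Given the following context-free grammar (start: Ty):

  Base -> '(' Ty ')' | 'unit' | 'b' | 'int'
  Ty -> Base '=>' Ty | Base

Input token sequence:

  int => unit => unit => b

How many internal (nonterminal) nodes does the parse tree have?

[Ty [Base int] => [Ty [Base unit] => [Ty [Base unit] => [Ty [Base b]]]]]

8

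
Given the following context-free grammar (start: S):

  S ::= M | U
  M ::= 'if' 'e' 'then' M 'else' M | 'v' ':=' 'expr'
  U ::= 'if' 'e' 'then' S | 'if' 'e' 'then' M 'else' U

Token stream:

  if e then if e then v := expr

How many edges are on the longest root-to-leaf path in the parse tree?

6

[S [U if e then [S [U if e then [S [M v := expr]]]]]]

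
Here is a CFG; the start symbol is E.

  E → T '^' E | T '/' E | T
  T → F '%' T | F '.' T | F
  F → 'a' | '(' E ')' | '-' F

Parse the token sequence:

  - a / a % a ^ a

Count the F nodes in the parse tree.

5

[E [T [F - [F a]]] / [E [T [F a] % [T [F a]]] ^ [E [T [F a]]]]]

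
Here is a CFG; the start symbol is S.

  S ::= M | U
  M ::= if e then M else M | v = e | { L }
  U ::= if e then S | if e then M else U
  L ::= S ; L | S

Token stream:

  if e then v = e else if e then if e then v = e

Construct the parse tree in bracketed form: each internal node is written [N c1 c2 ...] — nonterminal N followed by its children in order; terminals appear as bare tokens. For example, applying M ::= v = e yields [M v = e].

[S [U if e then [M v = e] else [U if e then [S [U if e then [S [M v = e]]]]]]]

S
U
if e then M else U
if e then v = e else U
if e then v = e else if e then S
if e then v = e else if e then U
if e then v = e else if e then if e then S
if e then v = e else if e then if e then M
if e then v = e else if e then if e then v = e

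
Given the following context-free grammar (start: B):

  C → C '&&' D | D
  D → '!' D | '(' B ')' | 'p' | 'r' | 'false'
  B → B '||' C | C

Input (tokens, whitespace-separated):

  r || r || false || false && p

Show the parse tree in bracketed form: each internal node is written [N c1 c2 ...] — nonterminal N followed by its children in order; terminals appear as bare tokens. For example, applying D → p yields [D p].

[B [B [B [B [C [D r]]] || [C [D r]]] || [C [D false]]] || [C [C [D false]] && [D p]]]

B
B || C
B || C || C
B || C || C || C
C || C || C || C
D || C || C || C
r || C || C || C
r || D || C || C
r || r || C || C
r || r || D || C
r || r || false || C
r || r || false || C && D
r || r || false || D && D
r || r || false || false && D
r || r || false || false && p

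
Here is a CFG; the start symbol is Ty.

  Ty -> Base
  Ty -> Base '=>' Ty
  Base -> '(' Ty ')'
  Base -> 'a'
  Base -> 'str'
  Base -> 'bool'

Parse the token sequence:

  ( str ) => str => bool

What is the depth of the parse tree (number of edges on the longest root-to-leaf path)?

4

[Ty [Base ( [Ty [Base str]] )] => [Ty [Base str] => [Ty [Base bool]]]]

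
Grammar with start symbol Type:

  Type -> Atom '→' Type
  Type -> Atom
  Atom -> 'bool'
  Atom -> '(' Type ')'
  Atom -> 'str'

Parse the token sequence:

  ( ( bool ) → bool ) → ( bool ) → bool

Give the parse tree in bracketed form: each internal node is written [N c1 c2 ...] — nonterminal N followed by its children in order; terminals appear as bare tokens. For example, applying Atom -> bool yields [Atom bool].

Type
Atom → Type
( Type ) → Type
( Atom → Type ) → Type
( ( Type ) → Type ) → Type
( ( Atom ) → Type ) → Type
( ( bool ) → Type ) → Type
( ( bool ) → Atom ) → Type
( ( bool ) → bool ) → Type
( ( bool ) → bool ) → Atom → Type
( ( bool ) → bool ) → ( Type ) → Type
( ( bool ) → bool ) → ( Atom ) → Type
( ( bool ) → bool ) → ( bool ) → Type
( ( bool ) → bool ) → ( bool ) → Atom
( ( bool ) → bool ) → ( bool ) → bool

[Type [Atom ( [Type [Atom ( [Type [Atom bool]] )] → [Type [Atom bool]]] )] → [Type [Atom ( [Type [Atom bool]] )] → [Type [Atom bool]]]]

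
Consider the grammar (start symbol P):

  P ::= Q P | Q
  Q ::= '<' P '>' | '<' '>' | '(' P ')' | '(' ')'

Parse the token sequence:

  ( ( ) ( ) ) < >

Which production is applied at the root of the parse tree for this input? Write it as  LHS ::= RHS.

[P [Q ( [P [Q ( )] [P [Q ( )]]] )] [P [Q < >]]]

P ::= Q P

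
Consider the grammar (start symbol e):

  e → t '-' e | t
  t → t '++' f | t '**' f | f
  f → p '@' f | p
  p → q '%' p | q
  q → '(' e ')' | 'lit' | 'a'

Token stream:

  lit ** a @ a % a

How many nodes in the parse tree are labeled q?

4

[e [t [t [f [p [q lit]]]] ** [f [p [q a]] @ [f [p [q a] % [p [q a]]]]]]]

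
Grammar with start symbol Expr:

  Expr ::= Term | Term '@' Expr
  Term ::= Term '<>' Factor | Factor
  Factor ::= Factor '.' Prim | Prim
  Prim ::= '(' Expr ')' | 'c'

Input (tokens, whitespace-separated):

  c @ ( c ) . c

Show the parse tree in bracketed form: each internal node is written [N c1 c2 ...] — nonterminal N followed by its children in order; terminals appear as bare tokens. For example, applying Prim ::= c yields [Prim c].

[Expr [Term [Factor [Prim c]]] @ [Expr [Term [Factor [Factor [Prim ( [Expr [Term [Factor [Prim c]]]] )]] . [Prim c]]]]]

Expr
Term @ Expr
Factor @ Expr
Prim @ Expr
c @ Expr
c @ Term
c @ Factor
c @ Factor . Prim
c @ Prim . Prim
c @ ( Expr ) . Prim
c @ ( Term ) . Prim
c @ ( Factor ) . Prim
c @ ( Prim ) . Prim
c @ ( c ) . Prim
c @ ( c ) . c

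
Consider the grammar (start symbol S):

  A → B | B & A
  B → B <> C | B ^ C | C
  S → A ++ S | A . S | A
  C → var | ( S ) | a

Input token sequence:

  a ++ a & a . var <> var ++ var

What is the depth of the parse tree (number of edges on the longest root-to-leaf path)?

7

[S [A [B [C a]]] ++ [S [A [B [C a]] & [A [B [C a]]]] . [S [A [B [B [C var]] <> [C var]]] ++ [S [A [B [C var]]]]]]]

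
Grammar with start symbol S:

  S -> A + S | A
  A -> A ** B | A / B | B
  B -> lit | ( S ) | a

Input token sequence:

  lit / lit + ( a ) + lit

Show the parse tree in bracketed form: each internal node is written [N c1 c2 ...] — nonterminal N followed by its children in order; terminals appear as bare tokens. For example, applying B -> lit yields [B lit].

S
A + S
A / B + S
B / B + S
lit / B + S
lit / lit + S
lit / lit + A + S
lit / lit + B + S
lit / lit + ( S ) + S
lit / lit + ( A ) + S
lit / lit + ( B ) + S
lit / lit + ( a ) + S
lit / lit + ( a ) + A
lit / lit + ( a ) + B
lit / lit + ( a ) + lit

[S [A [A [B lit]] / [B lit]] + [S [A [B ( [S [A [B a]]] )]] + [S [A [B lit]]]]]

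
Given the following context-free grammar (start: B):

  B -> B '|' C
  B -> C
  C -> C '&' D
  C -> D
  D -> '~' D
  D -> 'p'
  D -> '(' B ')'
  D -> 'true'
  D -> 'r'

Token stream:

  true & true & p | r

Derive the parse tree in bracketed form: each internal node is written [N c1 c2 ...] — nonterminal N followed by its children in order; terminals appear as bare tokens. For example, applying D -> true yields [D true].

[B [B [C [C [C [D true]] & [D true]] & [D p]]] | [C [D r]]]

B
B | C
C | C
C & D | C
C & D & D | C
D & D & D | C
true & D & D | C
true & true & D | C
true & true & p | C
true & true & p | D
true & true & p | r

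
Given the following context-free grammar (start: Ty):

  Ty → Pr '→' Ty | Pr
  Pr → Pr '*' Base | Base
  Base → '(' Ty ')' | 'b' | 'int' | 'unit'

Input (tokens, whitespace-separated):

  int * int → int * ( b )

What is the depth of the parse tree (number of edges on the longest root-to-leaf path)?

[Ty [Pr [Pr [Base int]] * [Base int]] → [Ty [Pr [Pr [Base int]] * [Base ( [Ty [Pr [Base b]]] )]]]]

7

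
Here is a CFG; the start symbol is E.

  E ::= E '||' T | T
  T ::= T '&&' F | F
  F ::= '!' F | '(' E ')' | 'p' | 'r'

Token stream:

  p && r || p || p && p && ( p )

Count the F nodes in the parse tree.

7

[E [E [E [T [T [F p]] && [F r]]] || [T [F p]]] || [T [T [T [F p]] && [F p]] && [F ( [E [T [F p]]] )]]]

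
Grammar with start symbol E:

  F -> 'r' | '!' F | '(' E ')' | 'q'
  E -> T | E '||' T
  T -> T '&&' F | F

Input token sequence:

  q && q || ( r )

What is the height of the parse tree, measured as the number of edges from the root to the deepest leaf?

6

[E [E [T [T [F q]] && [F q]]] || [T [F ( [E [T [F r]]] )]]]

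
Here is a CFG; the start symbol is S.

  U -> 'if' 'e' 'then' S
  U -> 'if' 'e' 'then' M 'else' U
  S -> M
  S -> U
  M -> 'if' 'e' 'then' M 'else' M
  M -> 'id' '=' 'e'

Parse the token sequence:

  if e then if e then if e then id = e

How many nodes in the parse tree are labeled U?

3

[S [U if e then [S [U if e then [S [U if e then [S [M id = e]]]]]]]]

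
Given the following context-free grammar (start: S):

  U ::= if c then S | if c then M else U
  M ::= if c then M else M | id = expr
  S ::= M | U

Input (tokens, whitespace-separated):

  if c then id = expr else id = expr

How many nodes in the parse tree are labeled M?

[S [M if c then [M id = expr] else [M id = expr]]]

3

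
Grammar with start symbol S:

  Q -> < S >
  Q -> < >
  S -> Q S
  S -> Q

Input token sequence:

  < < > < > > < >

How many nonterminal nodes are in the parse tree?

[S [Q < [S [Q < >] [S [Q < >]]] >] [S [Q < >]]]

8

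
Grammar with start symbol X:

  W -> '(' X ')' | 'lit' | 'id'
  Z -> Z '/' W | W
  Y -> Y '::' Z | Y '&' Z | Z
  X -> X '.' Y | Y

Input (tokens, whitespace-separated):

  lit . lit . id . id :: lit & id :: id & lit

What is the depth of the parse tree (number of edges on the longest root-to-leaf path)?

8

[X [X [X [X [Y [Z [W lit]]]] . [Y [Z [W lit]]]] . [Y [Z [W id]]]] . [Y [Y [Y [Y [Y [Z [W id]]] :: [Z [W lit]]] & [Z [W id]]] :: [Z [W id]]] & [Z [W lit]]]]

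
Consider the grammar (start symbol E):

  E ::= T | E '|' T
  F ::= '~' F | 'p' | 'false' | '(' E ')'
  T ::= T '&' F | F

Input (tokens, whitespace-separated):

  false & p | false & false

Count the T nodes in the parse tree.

4

[E [E [T [T [F false]] & [F p]]] | [T [T [F false]] & [F false]]]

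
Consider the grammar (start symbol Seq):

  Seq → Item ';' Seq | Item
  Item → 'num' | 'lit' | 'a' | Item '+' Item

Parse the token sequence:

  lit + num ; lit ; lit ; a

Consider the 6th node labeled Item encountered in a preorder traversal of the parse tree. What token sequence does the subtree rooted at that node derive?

a

[Seq [Item [Item lit] + [Item num]] ; [Seq [Item lit] ; [Seq [Item lit] ; [Seq [Item a]]]]]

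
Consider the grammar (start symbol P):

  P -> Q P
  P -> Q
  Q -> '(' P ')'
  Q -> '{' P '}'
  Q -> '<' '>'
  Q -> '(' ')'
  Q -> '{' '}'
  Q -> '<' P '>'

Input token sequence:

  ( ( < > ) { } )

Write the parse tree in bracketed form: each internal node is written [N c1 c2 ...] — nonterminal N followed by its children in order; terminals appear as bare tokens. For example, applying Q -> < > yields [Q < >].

P
Q
( P )
( Q P )
( ( P ) P )
( ( Q ) P )
( ( < > ) P )
( ( < > ) Q )
( ( < > ) { } )

[P [Q ( [P [Q ( [P [Q < >]] )] [P [Q { }]]] )]]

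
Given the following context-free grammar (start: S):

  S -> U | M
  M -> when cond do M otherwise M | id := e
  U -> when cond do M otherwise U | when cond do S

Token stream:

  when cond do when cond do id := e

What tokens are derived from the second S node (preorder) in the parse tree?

when cond do id := e

[S [U when cond do [S [U when cond do [S [M id := e]]]]]]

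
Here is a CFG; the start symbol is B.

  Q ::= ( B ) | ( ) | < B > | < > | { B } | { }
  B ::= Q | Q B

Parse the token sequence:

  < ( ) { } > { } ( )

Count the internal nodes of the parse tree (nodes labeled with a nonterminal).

10

[B [Q < [B [Q ( )] [B [Q { }]]] >] [B [Q { }] [B [Q ( )]]]]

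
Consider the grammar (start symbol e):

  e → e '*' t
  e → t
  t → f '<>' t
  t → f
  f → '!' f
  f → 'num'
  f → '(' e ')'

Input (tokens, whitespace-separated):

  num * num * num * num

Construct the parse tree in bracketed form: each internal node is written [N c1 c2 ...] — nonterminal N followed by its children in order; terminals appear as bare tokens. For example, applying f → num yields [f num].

e
e * t
e * t * t
e * t * t * t
t * t * t * t
f * t * t * t
num * t * t * t
num * f * t * t
num * num * t * t
num * num * f * t
num * num * num * t
num * num * num * f
num * num * num * num

[e [e [e [e [t [f num]]] * [t [f num]]] * [t [f num]]] * [t [f num]]]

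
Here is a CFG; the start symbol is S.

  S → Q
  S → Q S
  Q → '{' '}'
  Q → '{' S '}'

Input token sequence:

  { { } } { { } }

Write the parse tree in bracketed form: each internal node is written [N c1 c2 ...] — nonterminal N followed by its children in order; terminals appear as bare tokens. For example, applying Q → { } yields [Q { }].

S
Q S
{ S } S
{ Q } S
{ { } } S
{ { } } Q
{ { } } { S }
{ { } } { Q }
{ { } } { { } }

[S [Q { [S [Q { }]] }] [S [Q { [S [Q { }]] }]]]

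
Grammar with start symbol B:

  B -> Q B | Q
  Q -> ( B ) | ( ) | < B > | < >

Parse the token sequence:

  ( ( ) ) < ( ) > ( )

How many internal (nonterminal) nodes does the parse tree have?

[B [Q ( [B [Q ( )]] )] [B [Q < [B [Q ( )]] >] [B [Q ( )]]]]

10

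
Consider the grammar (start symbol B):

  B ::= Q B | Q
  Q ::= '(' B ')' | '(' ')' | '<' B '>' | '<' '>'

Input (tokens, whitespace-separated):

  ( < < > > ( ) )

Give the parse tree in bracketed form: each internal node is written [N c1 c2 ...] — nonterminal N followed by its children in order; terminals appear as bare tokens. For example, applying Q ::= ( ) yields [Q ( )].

B
Q
( B )
( Q B )
( < B > B )
( < Q > B )
( < < > > B )
( < < > > Q )
( < < > > ( ) )

[B [Q ( [B [Q < [B [Q < >]] >] [B [Q ( )]]] )]]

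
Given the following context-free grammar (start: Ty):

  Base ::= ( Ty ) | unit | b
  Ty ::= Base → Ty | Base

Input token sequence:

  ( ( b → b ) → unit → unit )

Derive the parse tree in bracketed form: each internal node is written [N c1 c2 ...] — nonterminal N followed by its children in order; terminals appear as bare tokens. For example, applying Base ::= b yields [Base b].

[Ty [Base ( [Ty [Base ( [Ty [Base b] → [Ty [Base b]]] )] → [Ty [Base unit] → [Ty [Base unit]]]] )]]

Ty
Base
( Ty )
( Base → Ty )
( ( Ty ) → Ty )
( ( Base → Ty ) → Ty )
( ( b → Ty ) → Ty )
( ( b → Base ) → Ty )
( ( b → b ) → Ty )
( ( b → b ) → Base → Ty )
( ( b → b ) → unit → Ty )
( ( b → b ) → unit → Base )
( ( b → b ) → unit → unit )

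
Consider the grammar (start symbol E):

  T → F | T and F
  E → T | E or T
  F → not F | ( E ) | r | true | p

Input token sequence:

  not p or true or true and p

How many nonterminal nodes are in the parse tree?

12

[E [E [E [T [F not [F p]]]] or [T [F true]]] or [T [T [F true]] and [F p]]]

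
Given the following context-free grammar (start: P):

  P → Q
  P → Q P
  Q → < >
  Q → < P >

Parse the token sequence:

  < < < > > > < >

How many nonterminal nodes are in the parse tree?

8

[P [Q < [P [Q < [P [Q < >]] >]] >] [P [Q < >]]]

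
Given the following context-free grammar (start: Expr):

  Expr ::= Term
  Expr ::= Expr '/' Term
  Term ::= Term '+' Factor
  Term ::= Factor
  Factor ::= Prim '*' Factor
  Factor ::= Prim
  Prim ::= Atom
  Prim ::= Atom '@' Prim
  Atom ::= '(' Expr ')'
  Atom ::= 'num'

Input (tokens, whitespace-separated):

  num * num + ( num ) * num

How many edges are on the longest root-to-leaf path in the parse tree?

10

[Expr [Term [Term [Factor [Prim [Atom num]] * [Factor [Prim [Atom num]]]]] + [Factor [Prim [Atom ( [Expr [Term [Factor [Prim [Atom num]]]]] )]] * [Factor [Prim [Atom num]]]]]]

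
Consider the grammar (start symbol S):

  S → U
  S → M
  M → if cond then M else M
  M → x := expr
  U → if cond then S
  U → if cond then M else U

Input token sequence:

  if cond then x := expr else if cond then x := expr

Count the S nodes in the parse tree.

2

[S [U if cond then [M x := expr] else [U if cond then [S [M x := expr]]]]]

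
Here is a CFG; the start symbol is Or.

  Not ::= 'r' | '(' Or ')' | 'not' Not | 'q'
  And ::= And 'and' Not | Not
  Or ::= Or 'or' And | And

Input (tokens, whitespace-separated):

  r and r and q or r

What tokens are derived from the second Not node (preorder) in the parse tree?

[Or [Or [And [And [And [Not r]] and [Not r]] and [Not q]]] or [And [Not r]]]

r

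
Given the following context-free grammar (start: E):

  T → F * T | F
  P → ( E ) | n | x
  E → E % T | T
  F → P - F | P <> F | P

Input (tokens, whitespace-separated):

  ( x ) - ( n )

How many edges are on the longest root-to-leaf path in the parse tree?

[E [T [F [P ( [E [T [F [P x]]]] )] - [F [P ( [E [T [F [P n]]]] )]]]]]

9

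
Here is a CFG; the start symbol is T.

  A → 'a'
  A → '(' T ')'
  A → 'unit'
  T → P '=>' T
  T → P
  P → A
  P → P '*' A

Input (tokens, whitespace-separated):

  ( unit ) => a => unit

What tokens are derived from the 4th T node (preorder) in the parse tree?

unit

[T [P [A ( [T [P [A unit]]] )]] => [T [P [A a]] => [T [P [A unit]]]]]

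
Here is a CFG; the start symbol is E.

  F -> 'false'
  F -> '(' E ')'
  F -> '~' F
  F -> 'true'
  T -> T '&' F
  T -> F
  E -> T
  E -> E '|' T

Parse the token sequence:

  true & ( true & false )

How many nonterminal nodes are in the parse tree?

[E [T [T [F true]] & [F ( [E [T [T [F true]] & [F false]]] )]]]

10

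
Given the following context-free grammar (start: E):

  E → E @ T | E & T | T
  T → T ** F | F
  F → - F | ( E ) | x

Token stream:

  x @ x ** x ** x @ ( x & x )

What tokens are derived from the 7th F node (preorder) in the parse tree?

x

[E [E [E [T [F x]]] @ [T [T [T [F x]] ** [F x]] ** [F x]]] @ [T [F ( [E [E [T [F x]]] & [T [F x]]] )]]]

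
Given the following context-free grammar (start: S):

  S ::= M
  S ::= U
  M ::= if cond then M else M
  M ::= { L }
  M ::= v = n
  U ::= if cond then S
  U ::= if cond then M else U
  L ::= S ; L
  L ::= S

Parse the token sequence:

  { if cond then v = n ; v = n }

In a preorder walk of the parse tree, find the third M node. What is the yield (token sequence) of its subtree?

[S [M { [L [S [U if cond then [S [M v = n]]]] ; [L [S [M v = n]]]] }]]

v = n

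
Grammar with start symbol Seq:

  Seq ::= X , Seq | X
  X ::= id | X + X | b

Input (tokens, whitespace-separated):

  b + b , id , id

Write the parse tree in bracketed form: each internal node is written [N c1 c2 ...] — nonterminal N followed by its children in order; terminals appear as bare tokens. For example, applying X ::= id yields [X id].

[Seq [X [X b] + [X b]] , [Seq [X id] , [Seq [X id]]]]

Seq
X , Seq
X + X , Seq
b + X , Seq
b + b , Seq
b + b , X , Seq
b + b , id , Seq
b + b , id , X
b + b , id , id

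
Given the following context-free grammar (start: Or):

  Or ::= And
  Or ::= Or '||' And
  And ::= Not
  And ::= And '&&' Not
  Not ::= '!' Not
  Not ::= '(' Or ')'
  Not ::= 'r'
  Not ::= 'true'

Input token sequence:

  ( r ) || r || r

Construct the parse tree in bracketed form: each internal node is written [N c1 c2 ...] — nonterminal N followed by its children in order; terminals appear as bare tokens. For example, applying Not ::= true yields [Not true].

Or
Or || And
Or || And || And
And || And || And
Not || And || And
( Or ) || And || And
( And ) || And || And
( Not ) || And || And
( r ) || And || And
( r ) || Not || And
( r ) || r || And
( r ) || r || Not
( r ) || r || r

[Or [Or [Or [And [Not ( [Or [And [Not r]]] )]]] || [And [Not r]]] || [And [Not r]]]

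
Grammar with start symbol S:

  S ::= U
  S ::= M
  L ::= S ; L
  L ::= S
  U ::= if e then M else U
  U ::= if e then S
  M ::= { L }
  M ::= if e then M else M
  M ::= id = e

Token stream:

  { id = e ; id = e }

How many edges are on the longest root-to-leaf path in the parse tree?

6

[S [M { [L [S [M id = e]] ; [L [S [M id = e]]]] }]]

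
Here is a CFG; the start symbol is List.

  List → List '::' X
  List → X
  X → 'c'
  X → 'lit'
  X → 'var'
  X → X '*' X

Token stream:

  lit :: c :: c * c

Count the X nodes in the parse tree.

[List [List [List [X lit]] :: [X c]] :: [X [X c] * [X c]]]

5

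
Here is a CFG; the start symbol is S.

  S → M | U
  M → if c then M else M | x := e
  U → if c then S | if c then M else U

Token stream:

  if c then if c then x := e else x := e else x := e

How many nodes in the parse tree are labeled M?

[S [M if c then [M if c then [M x := e] else [M x := e]] else [M x := e]]]

5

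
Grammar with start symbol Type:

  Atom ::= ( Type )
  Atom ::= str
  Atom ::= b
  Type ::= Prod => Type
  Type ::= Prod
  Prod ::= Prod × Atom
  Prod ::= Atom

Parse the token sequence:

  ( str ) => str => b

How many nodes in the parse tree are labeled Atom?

[Type [Prod [Atom ( [Type [Prod [Atom str]]] )]] => [Type [Prod [Atom str]] => [Type [Prod [Atom b]]]]]

4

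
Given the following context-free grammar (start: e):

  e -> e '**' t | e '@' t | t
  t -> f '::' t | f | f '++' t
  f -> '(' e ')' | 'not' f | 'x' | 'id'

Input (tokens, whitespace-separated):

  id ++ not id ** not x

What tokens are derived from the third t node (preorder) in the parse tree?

not x

[e [e [t [f id] ++ [t [f not [f id]]]]] ** [t [f not [f x]]]]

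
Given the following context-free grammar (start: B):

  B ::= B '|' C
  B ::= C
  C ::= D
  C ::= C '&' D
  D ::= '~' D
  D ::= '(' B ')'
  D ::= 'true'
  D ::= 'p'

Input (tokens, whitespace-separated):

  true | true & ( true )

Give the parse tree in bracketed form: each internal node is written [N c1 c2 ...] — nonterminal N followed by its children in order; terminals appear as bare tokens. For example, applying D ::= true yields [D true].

B
B | C
C | C
D | C
true | C
true | C & D
true | D & D
true | true & D
true | true & ( B )
true | true & ( C )
true | true & ( D )
true | true & ( true )

[B [B [C [D true]]] | [C [C [D true]] & [D ( [B [C [D true]]] )]]]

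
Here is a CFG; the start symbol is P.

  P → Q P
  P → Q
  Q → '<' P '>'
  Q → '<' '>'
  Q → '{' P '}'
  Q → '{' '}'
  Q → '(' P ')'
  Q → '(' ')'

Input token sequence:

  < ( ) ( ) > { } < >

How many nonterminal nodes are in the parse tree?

10

[P [Q < [P [Q ( )] [P [Q ( )]]] >] [P [Q { }] [P [Q < >]]]]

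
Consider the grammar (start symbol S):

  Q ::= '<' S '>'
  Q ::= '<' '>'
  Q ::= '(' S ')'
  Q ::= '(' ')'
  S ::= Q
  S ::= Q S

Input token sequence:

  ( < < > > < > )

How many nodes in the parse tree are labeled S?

4

[S [Q ( [S [Q < [S [Q < >]] >] [S [Q < >]]] )]]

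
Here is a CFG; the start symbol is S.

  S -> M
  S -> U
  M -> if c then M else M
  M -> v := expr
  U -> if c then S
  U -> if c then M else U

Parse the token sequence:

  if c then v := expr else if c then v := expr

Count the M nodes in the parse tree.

[S [U if c then [M v := expr] else [U if c then [S [M v := expr]]]]]

2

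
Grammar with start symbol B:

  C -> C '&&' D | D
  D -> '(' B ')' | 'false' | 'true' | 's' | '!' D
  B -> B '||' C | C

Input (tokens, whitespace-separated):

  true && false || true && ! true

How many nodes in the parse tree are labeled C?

[B [B [C [C [D true]] && [D false]]] || [C [C [D true]] && [D ! [D true]]]]

4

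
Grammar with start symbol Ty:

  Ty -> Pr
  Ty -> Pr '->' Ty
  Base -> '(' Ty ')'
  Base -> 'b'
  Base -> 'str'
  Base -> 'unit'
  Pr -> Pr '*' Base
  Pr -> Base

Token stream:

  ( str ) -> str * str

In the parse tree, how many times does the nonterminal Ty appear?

3

[Ty [Pr [Base ( [Ty [Pr [Base str]]] )]] -> [Ty [Pr [Pr [Base str]] * [Base str]]]]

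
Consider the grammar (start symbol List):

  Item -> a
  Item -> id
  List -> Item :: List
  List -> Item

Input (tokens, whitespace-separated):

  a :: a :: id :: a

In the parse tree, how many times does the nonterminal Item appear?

4

[List [Item a] :: [List [Item a] :: [List [Item id] :: [List [Item a]]]]]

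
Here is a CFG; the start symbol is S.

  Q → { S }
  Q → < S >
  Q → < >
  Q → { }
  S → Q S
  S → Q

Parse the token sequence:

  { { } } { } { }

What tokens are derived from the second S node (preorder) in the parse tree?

[S [Q { [S [Q { }]] }] [S [Q { }] [S [Q { }]]]]

{ }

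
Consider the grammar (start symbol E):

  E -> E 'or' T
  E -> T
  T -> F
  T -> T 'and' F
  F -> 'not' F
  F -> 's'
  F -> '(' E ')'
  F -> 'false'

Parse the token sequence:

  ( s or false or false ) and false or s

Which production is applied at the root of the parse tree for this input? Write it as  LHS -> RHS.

[E [E [T [T [F ( [E [E [E [T [F s]]] or [T [F false]]] or [T [F false]]] )]] and [F false]]] or [T [F s]]]

E -> E 'or' T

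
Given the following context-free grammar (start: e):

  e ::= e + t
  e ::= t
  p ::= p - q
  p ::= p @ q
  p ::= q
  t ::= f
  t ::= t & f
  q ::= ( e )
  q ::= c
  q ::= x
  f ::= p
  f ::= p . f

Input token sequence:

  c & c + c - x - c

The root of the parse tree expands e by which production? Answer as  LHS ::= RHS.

[e [e [t [t [f [p [q c]]]] & [f [p [q c]]]]] + [t [f [p [p [p [q c]] - [q x]] - [q c]]]]]

e ::= e + t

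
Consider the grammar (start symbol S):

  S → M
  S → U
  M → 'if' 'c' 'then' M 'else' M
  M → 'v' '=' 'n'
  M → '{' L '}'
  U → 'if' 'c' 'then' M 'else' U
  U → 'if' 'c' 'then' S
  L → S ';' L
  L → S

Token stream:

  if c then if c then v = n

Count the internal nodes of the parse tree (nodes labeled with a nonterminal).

6

[S [U if c then [S [U if c then [S [M v = n]]]]]]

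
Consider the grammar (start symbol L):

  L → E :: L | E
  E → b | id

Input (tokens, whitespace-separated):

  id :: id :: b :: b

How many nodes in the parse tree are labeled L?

4

[L [E id] :: [L [E id] :: [L [E b] :: [L [E b]]]]]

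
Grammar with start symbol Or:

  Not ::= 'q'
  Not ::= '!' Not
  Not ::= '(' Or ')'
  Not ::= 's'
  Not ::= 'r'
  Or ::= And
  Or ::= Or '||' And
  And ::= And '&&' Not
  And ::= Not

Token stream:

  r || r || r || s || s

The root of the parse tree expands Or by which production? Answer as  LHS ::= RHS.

Or ::= Or '||' And

[Or [Or [Or [Or [Or [And [Not r]]] || [And [Not r]]] || [And [Not r]]] || [And [Not s]]] || [And [Not s]]]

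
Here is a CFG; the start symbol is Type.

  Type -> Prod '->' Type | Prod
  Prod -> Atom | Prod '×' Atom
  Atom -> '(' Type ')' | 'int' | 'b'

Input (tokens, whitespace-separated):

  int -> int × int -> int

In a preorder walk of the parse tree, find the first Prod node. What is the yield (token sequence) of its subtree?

[Type [Prod [Atom int]] -> [Type [Prod [Prod [Atom int]] × [Atom int]] -> [Type [Prod [Atom int]]]]]

int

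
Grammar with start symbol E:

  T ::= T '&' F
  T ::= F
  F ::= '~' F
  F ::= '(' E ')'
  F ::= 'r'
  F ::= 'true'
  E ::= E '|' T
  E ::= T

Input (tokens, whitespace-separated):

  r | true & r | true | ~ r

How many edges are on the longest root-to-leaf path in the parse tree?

[E [E [E [E [T [F r]]] | [T [T [F true]] & [F r]]] | [T [F true]]] | [T [F ~ [F r]]]]

6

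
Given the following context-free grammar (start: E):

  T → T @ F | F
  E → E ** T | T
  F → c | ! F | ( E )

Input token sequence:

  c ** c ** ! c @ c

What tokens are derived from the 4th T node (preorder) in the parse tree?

[E [E [E [T [F c]]] ** [T [F c]]] ** [T [T [F ! [F c]]] @ [F c]]]

! c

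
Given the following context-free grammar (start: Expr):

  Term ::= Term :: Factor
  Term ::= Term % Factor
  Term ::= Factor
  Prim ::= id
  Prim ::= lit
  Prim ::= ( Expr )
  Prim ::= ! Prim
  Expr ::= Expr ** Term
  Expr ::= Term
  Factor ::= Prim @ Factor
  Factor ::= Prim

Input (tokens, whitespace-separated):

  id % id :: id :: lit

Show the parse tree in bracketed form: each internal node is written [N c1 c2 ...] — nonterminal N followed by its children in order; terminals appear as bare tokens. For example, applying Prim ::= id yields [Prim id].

Expr
Term
Term :: Factor
Term :: Factor :: Factor
Term % Factor :: Factor :: Factor
Factor % Factor :: Factor :: Factor
Prim % Factor :: Factor :: Factor
id % Factor :: Factor :: Factor
id % Prim :: Factor :: Factor
id % id :: Factor :: Factor
id % id :: Prim :: Factor
id % id :: id :: Factor
id % id :: id :: Prim
id % id :: id :: lit

[Expr [Term [Term [Term [Term [Factor [Prim id]]] % [Factor [Prim id]]] :: [Factor [Prim id]]] :: [Factor [Prim lit]]]]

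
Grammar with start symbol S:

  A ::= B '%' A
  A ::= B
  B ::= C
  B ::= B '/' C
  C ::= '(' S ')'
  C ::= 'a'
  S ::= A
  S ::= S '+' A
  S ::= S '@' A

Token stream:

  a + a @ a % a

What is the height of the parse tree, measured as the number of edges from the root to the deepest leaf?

[S [S [S [A [B [C a]]]] + [A [B [C a]]]] @ [A [B [C a]] % [A [B [C a]]]]]

6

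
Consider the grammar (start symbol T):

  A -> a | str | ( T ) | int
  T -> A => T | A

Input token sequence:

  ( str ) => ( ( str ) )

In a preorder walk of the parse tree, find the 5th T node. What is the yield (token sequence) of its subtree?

str

[T [A ( [T [A str]] )] => [T [A ( [T [A ( [T [A str]] )]] )]]]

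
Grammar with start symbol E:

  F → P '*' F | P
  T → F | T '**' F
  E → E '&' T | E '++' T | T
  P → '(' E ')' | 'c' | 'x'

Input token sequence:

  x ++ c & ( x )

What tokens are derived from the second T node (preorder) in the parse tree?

[E [E [E [T [F [P x]]]] ++ [T [F [P c]]]] & [T [F [P ( [E [T [F [P x]]]] )]]]]

c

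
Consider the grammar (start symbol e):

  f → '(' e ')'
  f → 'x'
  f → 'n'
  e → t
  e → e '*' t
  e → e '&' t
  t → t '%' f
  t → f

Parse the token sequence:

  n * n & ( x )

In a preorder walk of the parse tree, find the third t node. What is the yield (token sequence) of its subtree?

( x )

[e [e [e [t [f n]]] * [t [f n]]] & [t [f ( [e [t [f x]]] )]]]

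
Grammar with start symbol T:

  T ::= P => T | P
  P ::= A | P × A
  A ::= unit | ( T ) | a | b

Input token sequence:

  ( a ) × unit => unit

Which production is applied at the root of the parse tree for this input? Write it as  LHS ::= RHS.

T ::= P => T

[T [P [P [A ( [T [P [A a]]] )]] × [A unit]] => [T [P [A unit]]]]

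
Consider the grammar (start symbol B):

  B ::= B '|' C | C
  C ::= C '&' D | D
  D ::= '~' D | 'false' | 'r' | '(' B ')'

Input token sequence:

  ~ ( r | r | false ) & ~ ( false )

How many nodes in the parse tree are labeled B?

5

[B [C [C [D ~ [D ( [B [B [B [C [D r]]] | [C [D r]]] | [C [D false]]] )]]] & [D ~ [D ( [B [C [D false]]] )]]]]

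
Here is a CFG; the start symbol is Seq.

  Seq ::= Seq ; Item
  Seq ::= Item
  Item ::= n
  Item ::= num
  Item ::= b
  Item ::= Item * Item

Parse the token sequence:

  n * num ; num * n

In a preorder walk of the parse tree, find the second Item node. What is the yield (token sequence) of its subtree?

[Seq [Seq [Item [Item n] * [Item num]]] ; [Item [Item num] * [Item n]]]

n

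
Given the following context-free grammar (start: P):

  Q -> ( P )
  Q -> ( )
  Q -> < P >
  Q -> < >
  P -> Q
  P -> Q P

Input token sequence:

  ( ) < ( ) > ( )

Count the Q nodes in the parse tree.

4

[P [Q ( )] [P [Q < [P [Q ( )]] >] [P [Q ( )]]]]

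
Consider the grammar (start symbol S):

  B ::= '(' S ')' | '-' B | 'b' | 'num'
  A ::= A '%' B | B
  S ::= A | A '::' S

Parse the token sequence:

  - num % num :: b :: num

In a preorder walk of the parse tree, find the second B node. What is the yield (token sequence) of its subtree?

[S [A [A [B - [B num]]] % [B num]] :: [S [A [B b]] :: [S [A [B num]]]]]

num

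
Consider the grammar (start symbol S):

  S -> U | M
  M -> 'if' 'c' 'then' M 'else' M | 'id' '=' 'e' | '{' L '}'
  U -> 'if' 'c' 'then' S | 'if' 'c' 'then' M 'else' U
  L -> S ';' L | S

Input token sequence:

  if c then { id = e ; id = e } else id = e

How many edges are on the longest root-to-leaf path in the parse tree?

7

[S [M if c then [M { [L [S [M id = e]] ; [L [S [M id = e]]]] }] else [M id = e]]]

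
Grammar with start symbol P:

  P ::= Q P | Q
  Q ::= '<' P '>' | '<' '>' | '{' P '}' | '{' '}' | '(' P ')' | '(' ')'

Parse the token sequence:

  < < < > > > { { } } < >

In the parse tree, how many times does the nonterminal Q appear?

[P [Q < [P [Q < [P [Q < >]] >]] >] [P [Q { [P [Q { }]] }] [P [Q < >]]]]

6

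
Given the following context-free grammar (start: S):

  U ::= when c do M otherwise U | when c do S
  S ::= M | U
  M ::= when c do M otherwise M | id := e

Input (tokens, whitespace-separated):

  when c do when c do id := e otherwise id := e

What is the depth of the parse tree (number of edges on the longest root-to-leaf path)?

5

[S [U when c do [S [M when c do [M id := e] otherwise [M id := e]]]]]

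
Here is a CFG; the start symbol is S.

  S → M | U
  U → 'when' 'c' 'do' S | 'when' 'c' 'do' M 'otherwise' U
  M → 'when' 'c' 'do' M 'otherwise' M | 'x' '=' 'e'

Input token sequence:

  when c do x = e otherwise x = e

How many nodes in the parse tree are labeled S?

1

[S [M when c do [M x = e] otherwise [M x = e]]]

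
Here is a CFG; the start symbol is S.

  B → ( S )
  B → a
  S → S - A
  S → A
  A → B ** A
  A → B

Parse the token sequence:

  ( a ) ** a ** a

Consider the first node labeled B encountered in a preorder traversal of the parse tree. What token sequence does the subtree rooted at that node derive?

( a )

[S [A [B ( [S [A [B a]]] )] ** [A [B a] ** [A [B a]]]]]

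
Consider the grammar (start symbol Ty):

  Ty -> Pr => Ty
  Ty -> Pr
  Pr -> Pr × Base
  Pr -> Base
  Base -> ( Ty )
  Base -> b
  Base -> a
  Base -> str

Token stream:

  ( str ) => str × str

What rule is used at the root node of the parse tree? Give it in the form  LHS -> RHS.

[Ty [Pr [Base ( [Ty [Pr [Base str]]] )]] => [Ty [Pr [Pr [Base str]] × [Base str]]]]

Ty -> Pr => Ty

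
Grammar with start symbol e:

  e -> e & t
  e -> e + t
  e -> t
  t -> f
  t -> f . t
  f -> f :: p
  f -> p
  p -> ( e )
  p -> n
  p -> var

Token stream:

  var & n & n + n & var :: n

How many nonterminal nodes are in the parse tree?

22

[e [e [e [e [e [t [f [p var]]]] & [t [f [p n]]]] & [t [f [p n]]]] + [t [f [p n]]]] & [t [f [f [p var]] :: [p n]]]]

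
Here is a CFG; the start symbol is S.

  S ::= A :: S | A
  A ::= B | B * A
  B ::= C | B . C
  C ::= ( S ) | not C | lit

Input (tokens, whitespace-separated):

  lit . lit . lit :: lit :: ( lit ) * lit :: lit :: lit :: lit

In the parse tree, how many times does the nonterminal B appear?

[S [A [B [B [B [C lit]] . [C lit]] . [C lit]]] :: [S [A [B [C lit]]] :: [S [A [B [C ( [S [A [B [C lit]]]] )]] * [A [B [C lit]]]] :: [S [A [B [C lit]]] :: [S [A [B [C lit]]] :: [S [A [B [C lit]]]]]]]]]

10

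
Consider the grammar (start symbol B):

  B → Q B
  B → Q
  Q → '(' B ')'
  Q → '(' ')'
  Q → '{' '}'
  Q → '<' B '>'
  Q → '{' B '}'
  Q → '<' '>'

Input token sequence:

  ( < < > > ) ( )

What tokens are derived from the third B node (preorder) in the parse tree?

[B [Q ( [B [Q < [B [Q < >]] >]] )] [B [Q ( )]]]

< >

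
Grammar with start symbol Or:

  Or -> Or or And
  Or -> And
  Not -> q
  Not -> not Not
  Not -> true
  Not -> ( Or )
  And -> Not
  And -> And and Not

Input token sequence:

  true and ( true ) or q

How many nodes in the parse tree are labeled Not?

4

[Or [Or [And [And [Not true]] and [Not ( [Or [And [Not true]]] )]]] or [And [Not q]]]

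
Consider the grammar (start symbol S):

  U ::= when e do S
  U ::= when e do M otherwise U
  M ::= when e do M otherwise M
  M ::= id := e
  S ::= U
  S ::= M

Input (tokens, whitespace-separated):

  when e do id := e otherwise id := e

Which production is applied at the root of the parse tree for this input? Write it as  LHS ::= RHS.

S ::= M

[S [M when e do [M id := e] otherwise [M id := e]]]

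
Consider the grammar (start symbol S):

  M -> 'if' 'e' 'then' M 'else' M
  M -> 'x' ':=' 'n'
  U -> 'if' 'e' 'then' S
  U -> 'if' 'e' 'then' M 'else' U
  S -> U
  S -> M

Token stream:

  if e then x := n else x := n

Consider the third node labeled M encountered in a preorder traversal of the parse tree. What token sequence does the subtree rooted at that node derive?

x := n

[S [M if e then [M x := n] else [M x := n]]]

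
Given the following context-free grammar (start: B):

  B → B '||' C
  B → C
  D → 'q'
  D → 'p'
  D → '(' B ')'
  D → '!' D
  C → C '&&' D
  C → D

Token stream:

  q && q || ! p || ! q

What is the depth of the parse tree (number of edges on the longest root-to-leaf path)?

6

[B [B [B [C [C [D q]] && [D q]]] || [C [D ! [D p]]]] || [C [D ! [D q]]]]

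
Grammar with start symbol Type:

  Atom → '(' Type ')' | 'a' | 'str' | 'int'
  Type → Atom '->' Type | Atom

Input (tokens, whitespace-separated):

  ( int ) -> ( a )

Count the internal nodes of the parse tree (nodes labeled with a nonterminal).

8

[Type [Atom ( [Type [Atom int]] )] -> [Type [Atom ( [Type [Atom a]] )]]]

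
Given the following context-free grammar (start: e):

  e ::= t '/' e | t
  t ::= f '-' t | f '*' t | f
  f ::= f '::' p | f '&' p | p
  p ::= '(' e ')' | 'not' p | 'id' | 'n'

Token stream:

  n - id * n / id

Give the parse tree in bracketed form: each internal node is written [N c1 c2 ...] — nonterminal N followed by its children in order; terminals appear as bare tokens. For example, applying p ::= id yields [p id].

e
t / e
f - t / e
p - t / e
n - t / e
n - f * t / e
n - p * t / e
n - id * t / e
n - id * f / e
n - id * p / e
n - id * n / e
n - id * n / t
n - id * n / f
n - id * n / p
n - id * n / id

[e [t [f [p n]] - [t [f [p id]] * [t [f [p n]]]]] / [e [t [f [p id]]]]]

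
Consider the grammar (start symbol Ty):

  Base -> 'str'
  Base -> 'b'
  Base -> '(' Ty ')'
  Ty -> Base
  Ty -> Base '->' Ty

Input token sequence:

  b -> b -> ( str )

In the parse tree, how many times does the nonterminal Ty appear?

4

[Ty [Base b] -> [Ty [Base b] -> [Ty [Base ( [Ty [Base str]] )]]]]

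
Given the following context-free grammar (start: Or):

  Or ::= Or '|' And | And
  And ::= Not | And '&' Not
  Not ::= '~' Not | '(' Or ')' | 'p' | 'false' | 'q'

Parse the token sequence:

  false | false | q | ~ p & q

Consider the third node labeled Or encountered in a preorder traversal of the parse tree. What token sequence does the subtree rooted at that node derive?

[Or [Or [Or [Or [And [Not false]]] | [And [Not false]]] | [And [Not q]]] | [And [And [Not ~ [Not p]]] & [Not q]]]

false | false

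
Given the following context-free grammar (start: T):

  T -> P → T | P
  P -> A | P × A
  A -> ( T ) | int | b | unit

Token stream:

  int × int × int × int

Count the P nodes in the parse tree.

[T [P [P [P [P [A int]] × [A int]] × [A int]] × [A int]]]

4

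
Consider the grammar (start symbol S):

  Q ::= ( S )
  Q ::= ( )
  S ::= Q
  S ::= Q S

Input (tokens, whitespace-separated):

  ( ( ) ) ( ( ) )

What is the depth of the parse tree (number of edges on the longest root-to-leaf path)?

5

[S [Q ( [S [Q ( )]] )] [S [Q ( [S [Q ( )]] )]]]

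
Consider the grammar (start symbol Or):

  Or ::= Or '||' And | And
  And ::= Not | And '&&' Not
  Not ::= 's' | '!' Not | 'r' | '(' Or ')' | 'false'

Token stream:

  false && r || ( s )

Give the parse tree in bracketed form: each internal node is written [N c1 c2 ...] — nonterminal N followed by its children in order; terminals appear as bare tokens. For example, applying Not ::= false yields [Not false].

Or
Or || And
And || And
And && Not || And
Not && Not || And
false && Not || And
false && r || And
false && r || Not
false && r || ( Or )
false && r || ( And )
false && r || ( Not )
false && r || ( s )

[Or [Or [And [And [Not false]] && [Not r]]] || [And [Not ( [Or [And [Not s]]] )]]]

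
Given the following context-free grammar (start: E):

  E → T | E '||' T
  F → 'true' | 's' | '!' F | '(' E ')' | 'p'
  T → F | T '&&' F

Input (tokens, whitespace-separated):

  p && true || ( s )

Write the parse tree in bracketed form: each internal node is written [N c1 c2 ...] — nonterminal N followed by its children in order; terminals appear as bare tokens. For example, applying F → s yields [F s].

E
E || T
T || T
T && F || T
F && F || T
p && F || T
p && true || T
p && true || F
p && true || ( E )
p && true || ( T )
p && true || ( F )
p && true || ( s )

[E [E [T [T [F p]] && [F true]]] || [T [F ( [E [T [F s]]] )]]]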